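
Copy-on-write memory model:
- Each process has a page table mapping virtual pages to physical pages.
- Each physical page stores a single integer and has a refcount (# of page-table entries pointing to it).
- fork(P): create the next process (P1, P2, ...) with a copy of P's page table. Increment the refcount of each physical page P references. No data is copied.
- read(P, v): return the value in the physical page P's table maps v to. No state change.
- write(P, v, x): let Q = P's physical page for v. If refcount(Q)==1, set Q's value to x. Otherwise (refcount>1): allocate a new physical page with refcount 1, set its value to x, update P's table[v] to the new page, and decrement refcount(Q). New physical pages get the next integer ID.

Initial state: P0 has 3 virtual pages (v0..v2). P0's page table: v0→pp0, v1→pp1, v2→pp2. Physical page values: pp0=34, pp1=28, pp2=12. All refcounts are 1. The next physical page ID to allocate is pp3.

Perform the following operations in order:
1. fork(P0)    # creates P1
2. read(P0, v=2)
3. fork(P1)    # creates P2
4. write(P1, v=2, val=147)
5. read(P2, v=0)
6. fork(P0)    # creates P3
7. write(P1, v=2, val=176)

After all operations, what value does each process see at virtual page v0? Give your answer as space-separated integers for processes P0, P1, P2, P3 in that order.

Op 1: fork(P0) -> P1. 3 ppages; refcounts: pp0:2 pp1:2 pp2:2
Op 2: read(P0, v2) -> 12. No state change.
Op 3: fork(P1) -> P2. 3 ppages; refcounts: pp0:3 pp1:3 pp2:3
Op 4: write(P1, v2, 147). refcount(pp2)=3>1 -> COPY to pp3. 4 ppages; refcounts: pp0:3 pp1:3 pp2:2 pp3:1
Op 5: read(P2, v0) -> 34. No state change.
Op 6: fork(P0) -> P3. 4 ppages; refcounts: pp0:4 pp1:4 pp2:3 pp3:1
Op 7: write(P1, v2, 176). refcount(pp3)=1 -> write in place. 4 ppages; refcounts: pp0:4 pp1:4 pp2:3 pp3:1
P0: v0 -> pp0 = 34
P1: v0 -> pp0 = 34
P2: v0 -> pp0 = 34
P3: v0 -> pp0 = 34

Answer: 34 34 34 34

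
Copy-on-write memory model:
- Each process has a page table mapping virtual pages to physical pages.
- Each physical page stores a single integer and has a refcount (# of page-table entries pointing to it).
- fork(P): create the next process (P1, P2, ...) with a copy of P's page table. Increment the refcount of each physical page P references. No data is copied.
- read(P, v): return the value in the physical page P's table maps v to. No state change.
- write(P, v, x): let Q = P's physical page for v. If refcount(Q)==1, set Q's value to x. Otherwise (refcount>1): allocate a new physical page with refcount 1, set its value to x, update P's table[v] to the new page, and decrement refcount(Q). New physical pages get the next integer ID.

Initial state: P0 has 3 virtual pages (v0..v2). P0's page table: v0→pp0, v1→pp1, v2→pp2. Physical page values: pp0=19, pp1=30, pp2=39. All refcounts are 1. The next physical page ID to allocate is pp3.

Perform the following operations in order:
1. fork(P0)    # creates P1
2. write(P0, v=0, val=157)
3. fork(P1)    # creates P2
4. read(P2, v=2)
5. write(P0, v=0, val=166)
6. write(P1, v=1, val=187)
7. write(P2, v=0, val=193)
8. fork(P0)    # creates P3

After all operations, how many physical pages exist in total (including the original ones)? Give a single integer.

Op 1: fork(P0) -> P1. 3 ppages; refcounts: pp0:2 pp1:2 pp2:2
Op 2: write(P0, v0, 157). refcount(pp0)=2>1 -> COPY to pp3. 4 ppages; refcounts: pp0:1 pp1:2 pp2:2 pp3:1
Op 3: fork(P1) -> P2. 4 ppages; refcounts: pp0:2 pp1:3 pp2:3 pp3:1
Op 4: read(P2, v2) -> 39. No state change.
Op 5: write(P0, v0, 166). refcount(pp3)=1 -> write in place. 4 ppages; refcounts: pp0:2 pp1:3 pp2:3 pp3:1
Op 6: write(P1, v1, 187). refcount(pp1)=3>1 -> COPY to pp4. 5 ppages; refcounts: pp0:2 pp1:2 pp2:3 pp3:1 pp4:1
Op 7: write(P2, v0, 193). refcount(pp0)=2>1 -> COPY to pp5. 6 ppages; refcounts: pp0:1 pp1:2 pp2:3 pp3:1 pp4:1 pp5:1
Op 8: fork(P0) -> P3. 6 ppages; refcounts: pp0:1 pp1:3 pp2:4 pp3:2 pp4:1 pp5:1

Answer: 6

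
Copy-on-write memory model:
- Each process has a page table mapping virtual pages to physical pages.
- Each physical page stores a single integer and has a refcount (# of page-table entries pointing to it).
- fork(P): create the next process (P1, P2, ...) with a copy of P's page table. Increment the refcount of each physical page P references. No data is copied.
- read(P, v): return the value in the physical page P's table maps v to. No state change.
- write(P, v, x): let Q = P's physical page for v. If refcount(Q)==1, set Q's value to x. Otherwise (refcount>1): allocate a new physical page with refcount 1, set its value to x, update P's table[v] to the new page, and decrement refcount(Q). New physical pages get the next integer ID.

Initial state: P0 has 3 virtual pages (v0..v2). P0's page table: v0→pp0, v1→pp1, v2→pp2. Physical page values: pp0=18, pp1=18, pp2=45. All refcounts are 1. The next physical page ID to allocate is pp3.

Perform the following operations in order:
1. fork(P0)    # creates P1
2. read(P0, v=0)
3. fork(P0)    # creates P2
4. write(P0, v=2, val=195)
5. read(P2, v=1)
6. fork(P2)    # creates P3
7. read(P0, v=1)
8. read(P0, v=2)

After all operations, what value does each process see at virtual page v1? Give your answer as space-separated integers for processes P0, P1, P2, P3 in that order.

Answer: 18 18 18 18

Derivation:
Op 1: fork(P0) -> P1. 3 ppages; refcounts: pp0:2 pp1:2 pp2:2
Op 2: read(P0, v0) -> 18. No state change.
Op 3: fork(P0) -> P2. 3 ppages; refcounts: pp0:3 pp1:3 pp2:3
Op 4: write(P0, v2, 195). refcount(pp2)=3>1 -> COPY to pp3. 4 ppages; refcounts: pp0:3 pp1:3 pp2:2 pp3:1
Op 5: read(P2, v1) -> 18. No state change.
Op 6: fork(P2) -> P3. 4 ppages; refcounts: pp0:4 pp1:4 pp2:3 pp3:1
Op 7: read(P0, v1) -> 18. No state change.
Op 8: read(P0, v2) -> 195. No state change.
P0: v1 -> pp1 = 18
P1: v1 -> pp1 = 18
P2: v1 -> pp1 = 18
P3: v1 -> pp1 = 18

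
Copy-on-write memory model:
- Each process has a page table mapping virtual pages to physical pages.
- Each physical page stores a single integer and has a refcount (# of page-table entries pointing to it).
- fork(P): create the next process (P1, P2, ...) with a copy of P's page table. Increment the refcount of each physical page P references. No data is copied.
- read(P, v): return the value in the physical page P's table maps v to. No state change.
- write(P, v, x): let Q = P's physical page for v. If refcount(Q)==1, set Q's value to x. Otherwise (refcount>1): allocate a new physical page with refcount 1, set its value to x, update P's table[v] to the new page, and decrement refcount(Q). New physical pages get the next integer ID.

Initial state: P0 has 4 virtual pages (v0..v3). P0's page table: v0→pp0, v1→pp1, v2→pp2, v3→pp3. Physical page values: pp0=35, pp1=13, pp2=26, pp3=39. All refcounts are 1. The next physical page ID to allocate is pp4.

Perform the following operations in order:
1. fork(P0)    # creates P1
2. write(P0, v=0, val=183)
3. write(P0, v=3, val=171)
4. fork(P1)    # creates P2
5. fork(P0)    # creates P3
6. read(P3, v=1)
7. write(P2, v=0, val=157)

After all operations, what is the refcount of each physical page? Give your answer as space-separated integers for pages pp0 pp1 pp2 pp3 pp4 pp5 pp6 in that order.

Answer: 1 4 4 2 2 2 1

Derivation:
Op 1: fork(P0) -> P1. 4 ppages; refcounts: pp0:2 pp1:2 pp2:2 pp3:2
Op 2: write(P0, v0, 183). refcount(pp0)=2>1 -> COPY to pp4. 5 ppages; refcounts: pp0:1 pp1:2 pp2:2 pp3:2 pp4:1
Op 3: write(P0, v3, 171). refcount(pp3)=2>1 -> COPY to pp5. 6 ppages; refcounts: pp0:1 pp1:2 pp2:2 pp3:1 pp4:1 pp5:1
Op 4: fork(P1) -> P2. 6 ppages; refcounts: pp0:2 pp1:3 pp2:3 pp3:2 pp4:1 pp5:1
Op 5: fork(P0) -> P3. 6 ppages; refcounts: pp0:2 pp1:4 pp2:4 pp3:2 pp4:2 pp5:2
Op 6: read(P3, v1) -> 13. No state change.
Op 7: write(P2, v0, 157). refcount(pp0)=2>1 -> COPY to pp6. 7 ppages; refcounts: pp0:1 pp1:4 pp2:4 pp3:2 pp4:2 pp5:2 pp6:1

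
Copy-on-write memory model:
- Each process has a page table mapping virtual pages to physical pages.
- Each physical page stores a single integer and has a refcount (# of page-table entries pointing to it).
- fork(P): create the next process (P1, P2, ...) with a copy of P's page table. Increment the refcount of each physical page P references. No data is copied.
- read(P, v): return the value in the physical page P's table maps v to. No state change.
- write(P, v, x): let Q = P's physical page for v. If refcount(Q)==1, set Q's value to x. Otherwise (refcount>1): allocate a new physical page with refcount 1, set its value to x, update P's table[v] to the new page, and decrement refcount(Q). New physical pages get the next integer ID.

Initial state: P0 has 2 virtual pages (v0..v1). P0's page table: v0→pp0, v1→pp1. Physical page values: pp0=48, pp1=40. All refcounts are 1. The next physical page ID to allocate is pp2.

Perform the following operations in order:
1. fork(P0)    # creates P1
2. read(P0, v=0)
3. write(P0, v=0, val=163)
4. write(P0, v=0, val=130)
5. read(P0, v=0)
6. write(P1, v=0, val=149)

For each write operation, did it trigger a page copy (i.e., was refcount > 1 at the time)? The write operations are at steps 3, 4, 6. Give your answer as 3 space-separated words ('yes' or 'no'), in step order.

Op 1: fork(P0) -> P1. 2 ppages; refcounts: pp0:2 pp1:2
Op 2: read(P0, v0) -> 48. No state change.
Op 3: write(P0, v0, 163). refcount(pp0)=2>1 -> COPY to pp2. 3 ppages; refcounts: pp0:1 pp1:2 pp2:1
Op 4: write(P0, v0, 130). refcount(pp2)=1 -> write in place. 3 ppages; refcounts: pp0:1 pp1:2 pp2:1
Op 5: read(P0, v0) -> 130. No state change.
Op 6: write(P1, v0, 149). refcount(pp0)=1 -> write in place. 3 ppages; refcounts: pp0:1 pp1:2 pp2:1

yes no no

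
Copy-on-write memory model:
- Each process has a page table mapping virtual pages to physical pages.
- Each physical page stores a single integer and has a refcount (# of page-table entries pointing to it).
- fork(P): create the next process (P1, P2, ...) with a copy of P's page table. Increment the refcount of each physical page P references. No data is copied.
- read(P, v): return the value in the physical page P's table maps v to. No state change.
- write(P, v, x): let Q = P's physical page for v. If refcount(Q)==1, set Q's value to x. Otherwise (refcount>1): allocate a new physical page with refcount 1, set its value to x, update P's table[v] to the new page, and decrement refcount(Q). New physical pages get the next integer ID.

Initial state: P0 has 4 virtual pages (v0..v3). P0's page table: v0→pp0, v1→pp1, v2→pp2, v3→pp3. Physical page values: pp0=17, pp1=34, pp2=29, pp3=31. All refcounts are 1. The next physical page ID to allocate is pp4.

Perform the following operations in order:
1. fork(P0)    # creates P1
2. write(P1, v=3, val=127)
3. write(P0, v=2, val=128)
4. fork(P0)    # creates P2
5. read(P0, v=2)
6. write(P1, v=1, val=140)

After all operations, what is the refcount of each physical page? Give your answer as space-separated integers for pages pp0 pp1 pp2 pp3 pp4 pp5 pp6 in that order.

Answer: 3 2 1 2 1 2 1

Derivation:
Op 1: fork(P0) -> P1. 4 ppages; refcounts: pp0:2 pp1:2 pp2:2 pp3:2
Op 2: write(P1, v3, 127). refcount(pp3)=2>1 -> COPY to pp4. 5 ppages; refcounts: pp0:2 pp1:2 pp2:2 pp3:1 pp4:1
Op 3: write(P0, v2, 128). refcount(pp2)=2>1 -> COPY to pp5. 6 ppages; refcounts: pp0:2 pp1:2 pp2:1 pp3:1 pp4:1 pp5:1
Op 4: fork(P0) -> P2. 6 ppages; refcounts: pp0:3 pp1:3 pp2:1 pp3:2 pp4:1 pp5:2
Op 5: read(P0, v2) -> 128. No state change.
Op 6: write(P1, v1, 140). refcount(pp1)=3>1 -> COPY to pp6. 7 ppages; refcounts: pp0:3 pp1:2 pp2:1 pp3:2 pp4:1 pp5:2 pp6:1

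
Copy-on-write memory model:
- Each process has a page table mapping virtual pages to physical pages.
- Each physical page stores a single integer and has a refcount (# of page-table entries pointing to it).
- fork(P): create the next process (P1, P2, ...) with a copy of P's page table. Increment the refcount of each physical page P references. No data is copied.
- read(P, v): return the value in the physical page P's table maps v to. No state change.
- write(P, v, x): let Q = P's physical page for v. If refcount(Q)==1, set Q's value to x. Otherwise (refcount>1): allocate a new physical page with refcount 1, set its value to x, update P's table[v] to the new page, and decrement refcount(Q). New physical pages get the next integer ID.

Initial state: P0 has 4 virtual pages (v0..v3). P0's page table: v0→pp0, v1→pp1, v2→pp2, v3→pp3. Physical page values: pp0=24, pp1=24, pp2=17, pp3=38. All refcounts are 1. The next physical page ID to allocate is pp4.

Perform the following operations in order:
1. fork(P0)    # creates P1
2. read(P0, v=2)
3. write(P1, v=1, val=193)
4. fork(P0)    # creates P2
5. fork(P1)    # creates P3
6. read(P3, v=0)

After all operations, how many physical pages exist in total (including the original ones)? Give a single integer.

Op 1: fork(P0) -> P1. 4 ppages; refcounts: pp0:2 pp1:2 pp2:2 pp3:2
Op 2: read(P0, v2) -> 17. No state change.
Op 3: write(P1, v1, 193). refcount(pp1)=2>1 -> COPY to pp4. 5 ppages; refcounts: pp0:2 pp1:1 pp2:2 pp3:2 pp4:1
Op 4: fork(P0) -> P2. 5 ppages; refcounts: pp0:3 pp1:2 pp2:3 pp3:3 pp4:1
Op 5: fork(P1) -> P3. 5 ppages; refcounts: pp0:4 pp1:2 pp2:4 pp3:4 pp4:2
Op 6: read(P3, v0) -> 24. No state change.

Answer: 5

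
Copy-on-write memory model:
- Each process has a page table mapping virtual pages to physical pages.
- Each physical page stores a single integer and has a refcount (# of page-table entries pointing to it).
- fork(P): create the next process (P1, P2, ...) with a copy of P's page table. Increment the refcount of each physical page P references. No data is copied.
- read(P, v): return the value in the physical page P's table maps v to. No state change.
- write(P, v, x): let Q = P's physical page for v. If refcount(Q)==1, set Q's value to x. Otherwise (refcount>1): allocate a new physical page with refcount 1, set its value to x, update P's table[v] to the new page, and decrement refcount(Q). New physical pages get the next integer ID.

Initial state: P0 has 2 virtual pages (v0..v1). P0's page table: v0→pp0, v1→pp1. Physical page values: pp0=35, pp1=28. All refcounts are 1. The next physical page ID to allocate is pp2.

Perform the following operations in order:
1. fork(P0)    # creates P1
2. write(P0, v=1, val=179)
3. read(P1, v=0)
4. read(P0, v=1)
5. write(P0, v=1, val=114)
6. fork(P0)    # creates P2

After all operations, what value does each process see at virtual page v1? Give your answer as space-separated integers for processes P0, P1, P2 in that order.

Answer: 114 28 114

Derivation:
Op 1: fork(P0) -> P1. 2 ppages; refcounts: pp0:2 pp1:2
Op 2: write(P0, v1, 179). refcount(pp1)=2>1 -> COPY to pp2. 3 ppages; refcounts: pp0:2 pp1:1 pp2:1
Op 3: read(P1, v0) -> 35. No state change.
Op 4: read(P0, v1) -> 179. No state change.
Op 5: write(P0, v1, 114). refcount(pp2)=1 -> write in place. 3 ppages; refcounts: pp0:2 pp1:1 pp2:1
Op 6: fork(P0) -> P2. 3 ppages; refcounts: pp0:3 pp1:1 pp2:2
P0: v1 -> pp2 = 114
P1: v1 -> pp1 = 28
P2: v1 -> pp2 = 114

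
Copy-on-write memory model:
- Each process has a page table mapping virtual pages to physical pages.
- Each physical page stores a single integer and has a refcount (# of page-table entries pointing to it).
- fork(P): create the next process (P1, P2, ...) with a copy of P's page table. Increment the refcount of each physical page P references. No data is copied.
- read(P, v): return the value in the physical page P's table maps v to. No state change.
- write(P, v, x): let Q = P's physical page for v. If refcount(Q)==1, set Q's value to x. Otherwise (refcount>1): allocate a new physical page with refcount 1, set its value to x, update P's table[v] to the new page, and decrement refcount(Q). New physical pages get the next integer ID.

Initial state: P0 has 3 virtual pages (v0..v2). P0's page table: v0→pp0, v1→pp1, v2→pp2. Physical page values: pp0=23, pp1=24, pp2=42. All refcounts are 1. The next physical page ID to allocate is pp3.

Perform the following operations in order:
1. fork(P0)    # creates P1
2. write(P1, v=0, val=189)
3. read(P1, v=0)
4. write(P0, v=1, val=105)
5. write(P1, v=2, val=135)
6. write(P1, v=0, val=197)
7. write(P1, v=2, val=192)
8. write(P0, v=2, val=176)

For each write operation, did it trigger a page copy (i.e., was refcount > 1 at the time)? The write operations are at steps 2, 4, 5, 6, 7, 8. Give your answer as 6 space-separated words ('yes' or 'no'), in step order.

Op 1: fork(P0) -> P1. 3 ppages; refcounts: pp0:2 pp1:2 pp2:2
Op 2: write(P1, v0, 189). refcount(pp0)=2>1 -> COPY to pp3. 4 ppages; refcounts: pp0:1 pp1:2 pp2:2 pp3:1
Op 3: read(P1, v0) -> 189. No state change.
Op 4: write(P0, v1, 105). refcount(pp1)=2>1 -> COPY to pp4. 5 ppages; refcounts: pp0:1 pp1:1 pp2:2 pp3:1 pp4:1
Op 5: write(P1, v2, 135). refcount(pp2)=2>1 -> COPY to pp5. 6 ppages; refcounts: pp0:1 pp1:1 pp2:1 pp3:1 pp4:1 pp5:1
Op 6: write(P1, v0, 197). refcount(pp3)=1 -> write in place. 6 ppages; refcounts: pp0:1 pp1:1 pp2:1 pp3:1 pp4:1 pp5:1
Op 7: write(P1, v2, 192). refcount(pp5)=1 -> write in place. 6 ppages; refcounts: pp0:1 pp1:1 pp2:1 pp3:1 pp4:1 pp5:1
Op 8: write(P0, v2, 176). refcount(pp2)=1 -> write in place. 6 ppages; refcounts: pp0:1 pp1:1 pp2:1 pp3:1 pp4:1 pp5:1

yes yes yes no no no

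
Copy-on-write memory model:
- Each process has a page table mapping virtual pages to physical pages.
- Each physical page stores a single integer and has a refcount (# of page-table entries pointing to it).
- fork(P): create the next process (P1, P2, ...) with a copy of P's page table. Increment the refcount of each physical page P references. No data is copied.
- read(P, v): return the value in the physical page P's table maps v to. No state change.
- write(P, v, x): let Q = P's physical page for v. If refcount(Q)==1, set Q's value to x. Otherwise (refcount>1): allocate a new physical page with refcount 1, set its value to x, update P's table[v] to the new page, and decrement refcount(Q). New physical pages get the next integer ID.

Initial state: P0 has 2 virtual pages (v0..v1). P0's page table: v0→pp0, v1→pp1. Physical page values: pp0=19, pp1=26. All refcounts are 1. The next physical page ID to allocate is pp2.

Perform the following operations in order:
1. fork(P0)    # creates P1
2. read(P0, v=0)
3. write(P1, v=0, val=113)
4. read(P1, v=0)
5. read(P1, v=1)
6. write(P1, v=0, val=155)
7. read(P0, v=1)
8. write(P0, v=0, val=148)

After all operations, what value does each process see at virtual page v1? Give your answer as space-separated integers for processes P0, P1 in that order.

Answer: 26 26

Derivation:
Op 1: fork(P0) -> P1. 2 ppages; refcounts: pp0:2 pp1:2
Op 2: read(P0, v0) -> 19. No state change.
Op 3: write(P1, v0, 113). refcount(pp0)=2>1 -> COPY to pp2. 3 ppages; refcounts: pp0:1 pp1:2 pp2:1
Op 4: read(P1, v0) -> 113. No state change.
Op 5: read(P1, v1) -> 26. No state change.
Op 6: write(P1, v0, 155). refcount(pp2)=1 -> write in place. 3 ppages; refcounts: pp0:1 pp1:2 pp2:1
Op 7: read(P0, v1) -> 26. No state change.
Op 8: write(P0, v0, 148). refcount(pp0)=1 -> write in place. 3 ppages; refcounts: pp0:1 pp1:2 pp2:1
P0: v1 -> pp1 = 26
P1: v1 -> pp1 = 26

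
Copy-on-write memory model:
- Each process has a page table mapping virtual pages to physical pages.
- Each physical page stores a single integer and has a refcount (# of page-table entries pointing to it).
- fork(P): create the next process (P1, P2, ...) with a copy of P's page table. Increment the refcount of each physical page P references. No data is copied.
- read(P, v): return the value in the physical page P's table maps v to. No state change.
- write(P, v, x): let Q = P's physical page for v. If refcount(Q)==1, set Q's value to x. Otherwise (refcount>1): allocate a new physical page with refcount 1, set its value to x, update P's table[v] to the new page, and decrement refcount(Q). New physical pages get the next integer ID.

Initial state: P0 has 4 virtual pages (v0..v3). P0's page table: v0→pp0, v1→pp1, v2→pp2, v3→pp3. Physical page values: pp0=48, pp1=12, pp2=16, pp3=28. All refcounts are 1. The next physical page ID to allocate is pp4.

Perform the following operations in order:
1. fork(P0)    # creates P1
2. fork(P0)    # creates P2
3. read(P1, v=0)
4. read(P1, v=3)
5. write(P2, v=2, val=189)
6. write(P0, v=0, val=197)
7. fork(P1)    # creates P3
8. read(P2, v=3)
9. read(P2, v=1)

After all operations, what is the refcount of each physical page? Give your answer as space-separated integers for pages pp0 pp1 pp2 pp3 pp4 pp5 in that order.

Answer: 3 4 3 4 1 1

Derivation:
Op 1: fork(P0) -> P1. 4 ppages; refcounts: pp0:2 pp1:2 pp2:2 pp3:2
Op 2: fork(P0) -> P2. 4 ppages; refcounts: pp0:3 pp1:3 pp2:3 pp3:3
Op 3: read(P1, v0) -> 48. No state change.
Op 4: read(P1, v3) -> 28. No state change.
Op 5: write(P2, v2, 189). refcount(pp2)=3>1 -> COPY to pp4. 5 ppages; refcounts: pp0:3 pp1:3 pp2:2 pp3:3 pp4:1
Op 6: write(P0, v0, 197). refcount(pp0)=3>1 -> COPY to pp5. 6 ppages; refcounts: pp0:2 pp1:3 pp2:2 pp3:3 pp4:1 pp5:1
Op 7: fork(P1) -> P3. 6 ppages; refcounts: pp0:3 pp1:4 pp2:3 pp3:4 pp4:1 pp5:1
Op 8: read(P2, v3) -> 28. No state change.
Op 9: read(P2, v1) -> 12. No state change.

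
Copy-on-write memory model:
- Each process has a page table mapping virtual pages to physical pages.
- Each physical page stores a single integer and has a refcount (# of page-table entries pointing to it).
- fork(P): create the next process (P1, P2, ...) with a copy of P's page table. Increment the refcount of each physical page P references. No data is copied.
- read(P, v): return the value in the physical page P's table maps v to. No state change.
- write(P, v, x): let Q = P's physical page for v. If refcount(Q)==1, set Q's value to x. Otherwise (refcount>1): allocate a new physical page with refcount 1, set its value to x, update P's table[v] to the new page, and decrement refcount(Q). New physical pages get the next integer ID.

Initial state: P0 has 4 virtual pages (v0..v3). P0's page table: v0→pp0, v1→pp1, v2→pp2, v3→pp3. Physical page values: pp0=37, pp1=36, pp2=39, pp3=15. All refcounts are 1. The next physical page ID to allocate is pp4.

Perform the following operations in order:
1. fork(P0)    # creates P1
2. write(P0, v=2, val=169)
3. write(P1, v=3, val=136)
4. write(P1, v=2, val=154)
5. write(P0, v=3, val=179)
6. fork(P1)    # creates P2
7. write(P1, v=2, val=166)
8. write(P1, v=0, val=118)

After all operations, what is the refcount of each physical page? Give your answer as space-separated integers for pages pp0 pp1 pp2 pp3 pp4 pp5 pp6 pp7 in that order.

Op 1: fork(P0) -> P1. 4 ppages; refcounts: pp0:2 pp1:2 pp2:2 pp3:2
Op 2: write(P0, v2, 169). refcount(pp2)=2>1 -> COPY to pp4. 5 ppages; refcounts: pp0:2 pp1:2 pp2:1 pp3:2 pp4:1
Op 3: write(P1, v3, 136). refcount(pp3)=2>1 -> COPY to pp5. 6 ppages; refcounts: pp0:2 pp1:2 pp2:1 pp3:1 pp4:1 pp5:1
Op 4: write(P1, v2, 154). refcount(pp2)=1 -> write in place. 6 ppages; refcounts: pp0:2 pp1:2 pp2:1 pp3:1 pp4:1 pp5:1
Op 5: write(P0, v3, 179). refcount(pp3)=1 -> write in place. 6 ppages; refcounts: pp0:2 pp1:2 pp2:1 pp3:1 pp4:1 pp5:1
Op 6: fork(P1) -> P2. 6 ppages; refcounts: pp0:3 pp1:3 pp2:2 pp3:1 pp4:1 pp5:2
Op 7: write(P1, v2, 166). refcount(pp2)=2>1 -> COPY to pp6. 7 ppages; refcounts: pp0:3 pp1:3 pp2:1 pp3:1 pp4:1 pp5:2 pp6:1
Op 8: write(P1, v0, 118). refcount(pp0)=3>1 -> COPY to pp7. 8 ppages; refcounts: pp0:2 pp1:3 pp2:1 pp3:1 pp4:1 pp5:2 pp6:1 pp7:1

Answer: 2 3 1 1 1 2 1 1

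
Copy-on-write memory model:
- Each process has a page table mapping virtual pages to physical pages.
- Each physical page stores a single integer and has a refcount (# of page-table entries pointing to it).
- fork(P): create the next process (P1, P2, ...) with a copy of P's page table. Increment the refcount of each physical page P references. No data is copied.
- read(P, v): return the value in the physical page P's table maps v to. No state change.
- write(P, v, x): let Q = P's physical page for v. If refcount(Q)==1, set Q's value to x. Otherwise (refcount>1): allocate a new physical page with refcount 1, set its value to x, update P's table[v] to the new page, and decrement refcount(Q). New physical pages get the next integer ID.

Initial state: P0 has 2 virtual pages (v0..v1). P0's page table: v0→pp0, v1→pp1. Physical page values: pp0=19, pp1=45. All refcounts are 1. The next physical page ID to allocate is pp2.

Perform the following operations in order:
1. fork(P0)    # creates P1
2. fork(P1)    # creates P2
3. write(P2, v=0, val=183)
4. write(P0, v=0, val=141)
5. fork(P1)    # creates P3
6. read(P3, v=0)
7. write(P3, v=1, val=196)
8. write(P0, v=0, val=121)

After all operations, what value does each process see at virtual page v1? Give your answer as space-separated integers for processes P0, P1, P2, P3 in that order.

Op 1: fork(P0) -> P1. 2 ppages; refcounts: pp0:2 pp1:2
Op 2: fork(P1) -> P2. 2 ppages; refcounts: pp0:3 pp1:3
Op 3: write(P2, v0, 183). refcount(pp0)=3>1 -> COPY to pp2. 3 ppages; refcounts: pp0:2 pp1:3 pp2:1
Op 4: write(P0, v0, 141). refcount(pp0)=2>1 -> COPY to pp3. 4 ppages; refcounts: pp0:1 pp1:3 pp2:1 pp3:1
Op 5: fork(P1) -> P3. 4 ppages; refcounts: pp0:2 pp1:4 pp2:1 pp3:1
Op 6: read(P3, v0) -> 19. No state change.
Op 7: write(P3, v1, 196). refcount(pp1)=4>1 -> COPY to pp4. 5 ppages; refcounts: pp0:2 pp1:3 pp2:1 pp3:1 pp4:1
Op 8: write(P0, v0, 121). refcount(pp3)=1 -> write in place. 5 ppages; refcounts: pp0:2 pp1:3 pp2:1 pp3:1 pp4:1
P0: v1 -> pp1 = 45
P1: v1 -> pp1 = 45
P2: v1 -> pp1 = 45
P3: v1 -> pp4 = 196

Answer: 45 45 45 196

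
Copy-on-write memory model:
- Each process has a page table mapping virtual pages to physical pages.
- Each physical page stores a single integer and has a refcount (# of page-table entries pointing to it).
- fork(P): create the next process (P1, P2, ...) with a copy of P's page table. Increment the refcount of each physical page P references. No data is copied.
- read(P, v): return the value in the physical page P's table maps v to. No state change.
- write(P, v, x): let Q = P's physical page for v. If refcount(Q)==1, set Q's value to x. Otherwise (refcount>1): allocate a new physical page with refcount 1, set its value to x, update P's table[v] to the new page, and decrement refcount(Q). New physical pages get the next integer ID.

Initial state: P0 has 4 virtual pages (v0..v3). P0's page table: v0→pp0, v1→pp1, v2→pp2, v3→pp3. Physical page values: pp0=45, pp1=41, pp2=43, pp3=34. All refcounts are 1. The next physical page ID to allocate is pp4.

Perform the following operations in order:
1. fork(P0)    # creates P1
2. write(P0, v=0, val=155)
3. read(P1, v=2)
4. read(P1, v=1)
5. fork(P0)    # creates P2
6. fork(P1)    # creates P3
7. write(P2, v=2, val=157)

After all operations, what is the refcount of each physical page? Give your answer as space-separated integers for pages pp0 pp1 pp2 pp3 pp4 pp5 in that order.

Op 1: fork(P0) -> P1. 4 ppages; refcounts: pp0:2 pp1:2 pp2:2 pp3:2
Op 2: write(P0, v0, 155). refcount(pp0)=2>1 -> COPY to pp4. 5 ppages; refcounts: pp0:1 pp1:2 pp2:2 pp3:2 pp4:1
Op 3: read(P1, v2) -> 43. No state change.
Op 4: read(P1, v1) -> 41. No state change.
Op 5: fork(P0) -> P2. 5 ppages; refcounts: pp0:1 pp1:3 pp2:3 pp3:3 pp4:2
Op 6: fork(P1) -> P3. 5 ppages; refcounts: pp0:2 pp1:4 pp2:4 pp3:4 pp4:2
Op 7: write(P2, v2, 157). refcount(pp2)=4>1 -> COPY to pp5. 6 ppages; refcounts: pp0:2 pp1:4 pp2:3 pp3:4 pp4:2 pp5:1

Answer: 2 4 3 4 2 1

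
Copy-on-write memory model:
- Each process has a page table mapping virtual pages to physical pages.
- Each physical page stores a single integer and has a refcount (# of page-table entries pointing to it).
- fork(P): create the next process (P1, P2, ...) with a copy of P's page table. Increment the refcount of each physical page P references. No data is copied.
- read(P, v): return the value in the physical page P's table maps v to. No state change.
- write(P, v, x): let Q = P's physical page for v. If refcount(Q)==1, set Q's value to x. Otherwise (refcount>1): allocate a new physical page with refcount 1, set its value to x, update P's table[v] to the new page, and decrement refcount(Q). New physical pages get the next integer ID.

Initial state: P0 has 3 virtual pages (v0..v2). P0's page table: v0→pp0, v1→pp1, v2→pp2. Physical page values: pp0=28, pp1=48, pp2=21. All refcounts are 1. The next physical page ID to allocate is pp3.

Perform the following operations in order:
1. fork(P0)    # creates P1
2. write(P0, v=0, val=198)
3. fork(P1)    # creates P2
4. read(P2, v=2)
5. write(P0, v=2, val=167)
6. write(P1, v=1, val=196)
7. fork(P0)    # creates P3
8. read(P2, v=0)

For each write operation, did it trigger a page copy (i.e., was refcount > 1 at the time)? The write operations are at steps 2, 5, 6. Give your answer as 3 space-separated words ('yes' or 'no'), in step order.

Op 1: fork(P0) -> P1. 3 ppages; refcounts: pp0:2 pp1:2 pp2:2
Op 2: write(P0, v0, 198). refcount(pp0)=2>1 -> COPY to pp3. 4 ppages; refcounts: pp0:1 pp1:2 pp2:2 pp3:1
Op 3: fork(P1) -> P2. 4 ppages; refcounts: pp0:2 pp1:3 pp2:3 pp3:1
Op 4: read(P2, v2) -> 21. No state change.
Op 5: write(P0, v2, 167). refcount(pp2)=3>1 -> COPY to pp4. 5 ppages; refcounts: pp0:2 pp1:3 pp2:2 pp3:1 pp4:1
Op 6: write(P1, v1, 196). refcount(pp1)=3>1 -> COPY to pp5. 6 ppages; refcounts: pp0:2 pp1:2 pp2:2 pp3:1 pp4:1 pp5:1
Op 7: fork(P0) -> P3. 6 ppages; refcounts: pp0:2 pp1:3 pp2:2 pp3:2 pp4:2 pp5:1
Op 8: read(P2, v0) -> 28. No state change.

yes yes yes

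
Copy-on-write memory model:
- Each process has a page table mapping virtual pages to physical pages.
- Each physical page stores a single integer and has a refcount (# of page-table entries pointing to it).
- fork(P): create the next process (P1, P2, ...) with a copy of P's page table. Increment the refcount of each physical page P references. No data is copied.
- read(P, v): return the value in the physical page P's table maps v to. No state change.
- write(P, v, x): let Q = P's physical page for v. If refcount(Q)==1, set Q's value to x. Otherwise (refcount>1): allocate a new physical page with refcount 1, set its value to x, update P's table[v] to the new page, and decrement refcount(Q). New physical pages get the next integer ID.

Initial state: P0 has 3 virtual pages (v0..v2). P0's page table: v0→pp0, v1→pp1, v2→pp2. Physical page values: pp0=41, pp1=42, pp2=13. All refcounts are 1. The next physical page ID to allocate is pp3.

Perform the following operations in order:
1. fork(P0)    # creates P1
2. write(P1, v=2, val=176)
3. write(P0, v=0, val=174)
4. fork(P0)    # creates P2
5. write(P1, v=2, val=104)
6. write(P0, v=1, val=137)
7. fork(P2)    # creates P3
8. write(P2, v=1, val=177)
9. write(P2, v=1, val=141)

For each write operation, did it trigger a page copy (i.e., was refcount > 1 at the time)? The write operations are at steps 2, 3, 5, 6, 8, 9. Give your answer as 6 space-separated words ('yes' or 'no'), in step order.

Op 1: fork(P0) -> P1. 3 ppages; refcounts: pp0:2 pp1:2 pp2:2
Op 2: write(P1, v2, 176). refcount(pp2)=2>1 -> COPY to pp3. 4 ppages; refcounts: pp0:2 pp1:2 pp2:1 pp3:1
Op 3: write(P0, v0, 174). refcount(pp0)=2>1 -> COPY to pp4. 5 ppages; refcounts: pp0:1 pp1:2 pp2:1 pp3:1 pp4:1
Op 4: fork(P0) -> P2. 5 ppages; refcounts: pp0:1 pp1:3 pp2:2 pp3:1 pp4:2
Op 5: write(P1, v2, 104). refcount(pp3)=1 -> write in place. 5 ppages; refcounts: pp0:1 pp1:3 pp2:2 pp3:1 pp4:2
Op 6: write(P0, v1, 137). refcount(pp1)=3>1 -> COPY to pp5. 6 ppages; refcounts: pp0:1 pp1:2 pp2:2 pp3:1 pp4:2 pp5:1
Op 7: fork(P2) -> P3. 6 ppages; refcounts: pp0:1 pp1:3 pp2:3 pp3:1 pp4:3 pp5:1
Op 8: write(P2, v1, 177). refcount(pp1)=3>1 -> COPY to pp6. 7 ppages; refcounts: pp0:1 pp1:2 pp2:3 pp3:1 pp4:3 pp5:1 pp6:1
Op 9: write(P2, v1, 141). refcount(pp6)=1 -> write in place. 7 ppages; refcounts: pp0:1 pp1:2 pp2:3 pp3:1 pp4:3 pp5:1 pp6:1

yes yes no yes yes no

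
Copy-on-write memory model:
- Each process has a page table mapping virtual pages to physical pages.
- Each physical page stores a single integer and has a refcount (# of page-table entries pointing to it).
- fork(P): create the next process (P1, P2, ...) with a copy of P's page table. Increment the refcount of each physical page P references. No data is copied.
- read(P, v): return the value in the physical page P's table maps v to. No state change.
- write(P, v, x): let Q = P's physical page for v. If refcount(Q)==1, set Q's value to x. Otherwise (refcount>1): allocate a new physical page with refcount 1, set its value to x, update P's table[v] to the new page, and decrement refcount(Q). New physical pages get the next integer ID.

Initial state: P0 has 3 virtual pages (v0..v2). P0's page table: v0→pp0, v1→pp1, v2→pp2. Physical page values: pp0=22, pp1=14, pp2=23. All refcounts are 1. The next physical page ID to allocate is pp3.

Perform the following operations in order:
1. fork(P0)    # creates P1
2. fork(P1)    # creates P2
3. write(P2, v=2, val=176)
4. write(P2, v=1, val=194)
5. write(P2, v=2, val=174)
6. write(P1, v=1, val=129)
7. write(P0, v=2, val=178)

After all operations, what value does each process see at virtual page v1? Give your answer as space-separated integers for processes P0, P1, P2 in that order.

Op 1: fork(P0) -> P1. 3 ppages; refcounts: pp0:2 pp1:2 pp2:2
Op 2: fork(P1) -> P2. 3 ppages; refcounts: pp0:3 pp1:3 pp2:3
Op 3: write(P2, v2, 176). refcount(pp2)=3>1 -> COPY to pp3. 4 ppages; refcounts: pp0:3 pp1:3 pp2:2 pp3:1
Op 4: write(P2, v1, 194). refcount(pp1)=3>1 -> COPY to pp4. 5 ppages; refcounts: pp0:3 pp1:2 pp2:2 pp3:1 pp4:1
Op 5: write(P2, v2, 174). refcount(pp3)=1 -> write in place. 5 ppages; refcounts: pp0:3 pp1:2 pp2:2 pp3:1 pp4:1
Op 6: write(P1, v1, 129). refcount(pp1)=2>1 -> COPY to pp5. 6 ppages; refcounts: pp0:3 pp1:1 pp2:2 pp3:1 pp4:1 pp5:1
Op 7: write(P0, v2, 178). refcount(pp2)=2>1 -> COPY to pp6. 7 ppages; refcounts: pp0:3 pp1:1 pp2:1 pp3:1 pp4:1 pp5:1 pp6:1
P0: v1 -> pp1 = 14
P1: v1 -> pp5 = 129
P2: v1 -> pp4 = 194

Answer: 14 129 194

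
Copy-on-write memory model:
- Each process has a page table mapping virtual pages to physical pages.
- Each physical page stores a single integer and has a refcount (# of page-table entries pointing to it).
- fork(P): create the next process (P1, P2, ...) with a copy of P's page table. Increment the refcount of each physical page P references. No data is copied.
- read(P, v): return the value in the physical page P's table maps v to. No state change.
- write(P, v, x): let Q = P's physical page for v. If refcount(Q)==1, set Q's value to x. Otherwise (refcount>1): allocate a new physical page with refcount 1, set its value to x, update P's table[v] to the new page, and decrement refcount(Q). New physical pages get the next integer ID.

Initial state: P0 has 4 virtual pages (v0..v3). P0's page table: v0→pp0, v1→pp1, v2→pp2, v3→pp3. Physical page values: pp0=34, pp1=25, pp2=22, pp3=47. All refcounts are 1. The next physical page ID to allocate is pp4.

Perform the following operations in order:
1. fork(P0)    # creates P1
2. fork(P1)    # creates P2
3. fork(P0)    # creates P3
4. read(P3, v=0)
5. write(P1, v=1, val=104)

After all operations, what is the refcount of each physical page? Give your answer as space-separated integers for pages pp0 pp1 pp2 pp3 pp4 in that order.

Op 1: fork(P0) -> P1. 4 ppages; refcounts: pp0:2 pp1:2 pp2:2 pp3:2
Op 2: fork(P1) -> P2. 4 ppages; refcounts: pp0:3 pp1:3 pp2:3 pp3:3
Op 3: fork(P0) -> P3. 4 ppages; refcounts: pp0:4 pp1:4 pp2:4 pp3:4
Op 4: read(P3, v0) -> 34. No state change.
Op 5: write(P1, v1, 104). refcount(pp1)=4>1 -> COPY to pp4. 5 ppages; refcounts: pp0:4 pp1:3 pp2:4 pp3:4 pp4:1

Answer: 4 3 4 4 1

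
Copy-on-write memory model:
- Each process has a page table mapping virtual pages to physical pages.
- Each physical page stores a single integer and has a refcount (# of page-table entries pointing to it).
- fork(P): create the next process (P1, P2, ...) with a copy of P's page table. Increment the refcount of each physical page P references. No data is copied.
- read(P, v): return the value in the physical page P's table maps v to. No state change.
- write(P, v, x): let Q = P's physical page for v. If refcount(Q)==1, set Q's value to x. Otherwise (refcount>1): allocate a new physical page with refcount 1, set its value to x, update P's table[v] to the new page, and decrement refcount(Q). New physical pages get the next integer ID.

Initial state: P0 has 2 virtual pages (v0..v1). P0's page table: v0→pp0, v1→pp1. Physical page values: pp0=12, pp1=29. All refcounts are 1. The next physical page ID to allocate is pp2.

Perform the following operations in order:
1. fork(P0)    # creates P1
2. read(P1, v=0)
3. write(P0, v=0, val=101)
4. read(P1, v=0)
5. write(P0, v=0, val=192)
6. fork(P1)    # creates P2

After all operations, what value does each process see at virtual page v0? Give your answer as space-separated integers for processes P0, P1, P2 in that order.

Answer: 192 12 12

Derivation:
Op 1: fork(P0) -> P1. 2 ppages; refcounts: pp0:2 pp1:2
Op 2: read(P1, v0) -> 12. No state change.
Op 3: write(P0, v0, 101). refcount(pp0)=2>1 -> COPY to pp2. 3 ppages; refcounts: pp0:1 pp1:2 pp2:1
Op 4: read(P1, v0) -> 12. No state change.
Op 5: write(P0, v0, 192). refcount(pp2)=1 -> write in place. 3 ppages; refcounts: pp0:1 pp1:2 pp2:1
Op 6: fork(P1) -> P2. 3 ppages; refcounts: pp0:2 pp1:3 pp2:1
P0: v0 -> pp2 = 192
P1: v0 -> pp0 = 12
P2: v0 -> pp0 = 12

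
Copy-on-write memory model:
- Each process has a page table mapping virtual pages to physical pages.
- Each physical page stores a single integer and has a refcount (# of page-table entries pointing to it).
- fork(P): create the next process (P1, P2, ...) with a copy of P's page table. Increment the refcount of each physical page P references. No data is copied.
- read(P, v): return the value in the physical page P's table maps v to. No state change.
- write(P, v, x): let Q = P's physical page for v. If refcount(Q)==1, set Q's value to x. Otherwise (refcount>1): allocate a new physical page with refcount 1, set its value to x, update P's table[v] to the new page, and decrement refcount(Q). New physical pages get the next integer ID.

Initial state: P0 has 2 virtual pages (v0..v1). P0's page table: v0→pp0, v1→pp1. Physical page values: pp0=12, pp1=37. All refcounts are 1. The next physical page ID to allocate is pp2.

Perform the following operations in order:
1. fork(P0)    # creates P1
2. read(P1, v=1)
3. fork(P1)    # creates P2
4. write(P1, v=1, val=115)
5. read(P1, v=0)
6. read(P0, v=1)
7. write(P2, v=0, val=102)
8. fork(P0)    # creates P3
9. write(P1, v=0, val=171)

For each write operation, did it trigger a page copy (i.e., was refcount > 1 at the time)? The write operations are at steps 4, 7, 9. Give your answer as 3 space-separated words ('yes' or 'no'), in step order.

Op 1: fork(P0) -> P1. 2 ppages; refcounts: pp0:2 pp1:2
Op 2: read(P1, v1) -> 37. No state change.
Op 3: fork(P1) -> P2. 2 ppages; refcounts: pp0:3 pp1:3
Op 4: write(P1, v1, 115). refcount(pp1)=3>1 -> COPY to pp2. 3 ppages; refcounts: pp0:3 pp1:2 pp2:1
Op 5: read(P1, v0) -> 12. No state change.
Op 6: read(P0, v1) -> 37. No state change.
Op 7: write(P2, v0, 102). refcount(pp0)=3>1 -> COPY to pp3. 4 ppages; refcounts: pp0:2 pp1:2 pp2:1 pp3:1
Op 8: fork(P0) -> P3. 4 ppages; refcounts: pp0:3 pp1:3 pp2:1 pp3:1
Op 9: write(P1, v0, 171). refcount(pp0)=3>1 -> COPY to pp4. 5 ppages; refcounts: pp0:2 pp1:3 pp2:1 pp3:1 pp4:1

yes yes yes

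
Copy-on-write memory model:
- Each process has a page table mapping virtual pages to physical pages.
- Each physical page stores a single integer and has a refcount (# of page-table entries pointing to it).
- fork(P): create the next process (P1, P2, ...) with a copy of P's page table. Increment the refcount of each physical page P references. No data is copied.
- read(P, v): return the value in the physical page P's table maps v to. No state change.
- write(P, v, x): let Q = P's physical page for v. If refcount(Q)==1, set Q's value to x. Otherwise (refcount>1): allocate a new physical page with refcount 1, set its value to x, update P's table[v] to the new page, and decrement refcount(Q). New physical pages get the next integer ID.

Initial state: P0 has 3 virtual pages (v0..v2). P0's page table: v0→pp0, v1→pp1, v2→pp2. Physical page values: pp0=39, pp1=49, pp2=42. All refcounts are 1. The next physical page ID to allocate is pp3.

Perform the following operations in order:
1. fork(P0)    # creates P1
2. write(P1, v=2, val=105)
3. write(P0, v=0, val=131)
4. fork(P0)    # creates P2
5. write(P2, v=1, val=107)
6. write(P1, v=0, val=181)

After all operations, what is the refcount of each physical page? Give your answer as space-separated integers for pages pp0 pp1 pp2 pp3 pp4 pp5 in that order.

Answer: 1 2 2 1 2 1

Derivation:
Op 1: fork(P0) -> P1. 3 ppages; refcounts: pp0:2 pp1:2 pp2:2
Op 2: write(P1, v2, 105). refcount(pp2)=2>1 -> COPY to pp3. 4 ppages; refcounts: pp0:2 pp1:2 pp2:1 pp3:1
Op 3: write(P0, v0, 131). refcount(pp0)=2>1 -> COPY to pp4. 5 ppages; refcounts: pp0:1 pp1:2 pp2:1 pp3:1 pp4:1
Op 4: fork(P0) -> P2. 5 ppages; refcounts: pp0:1 pp1:3 pp2:2 pp3:1 pp4:2
Op 5: write(P2, v1, 107). refcount(pp1)=3>1 -> COPY to pp5. 6 ppages; refcounts: pp0:1 pp1:2 pp2:2 pp3:1 pp4:2 pp5:1
Op 6: write(P1, v0, 181). refcount(pp0)=1 -> write in place. 6 ppages; refcounts: pp0:1 pp1:2 pp2:2 pp3:1 pp4:2 pp5:1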